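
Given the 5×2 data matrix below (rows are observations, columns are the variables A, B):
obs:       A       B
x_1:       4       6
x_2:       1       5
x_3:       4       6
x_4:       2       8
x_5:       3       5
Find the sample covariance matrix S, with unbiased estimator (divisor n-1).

Step 1 — column means:
  mean(A) = (4 + 1 + 4 + 2 + 3) / 5 = 14/5 = 2.8
  mean(B) = (6 + 5 + 6 + 8 + 5) / 5 = 30/5 = 6

Step 2 — sample covariance S[i,j] = (1/(n-1)) · Σ_k (x_{k,i} - mean_i) · (x_{k,j} - mean_j), with n-1 = 4.
  S[A,A] = ((1.2)·(1.2) + (-1.8)·(-1.8) + (1.2)·(1.2) + (-0.8)·(-0.8) + (0.2)·(0.2)) / 4 = 6.8/4 = 1.7
  S[A,B] = ((1.2)·(0) + (-1.8)·(-1) + (1.2)·(0) + (-0.8)·(2) + (0.2)·(-1)) / 4 = 0/4 = 0
  S[B,B] = ((0)·(0) + (-1)·(-1) + (0)·(0) + (2)·(2) + (-1)·(-1)) / 4 = 6/4 = 1.5

S is symmetric (S[j,i] = S[i,j]). Assembling:

S = [[1.7, 0],
 [0, 1.5]]


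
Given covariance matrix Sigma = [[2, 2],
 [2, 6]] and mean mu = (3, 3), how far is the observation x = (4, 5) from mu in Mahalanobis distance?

Step 1 — centre the observation: (x - mu) = (1, 2).

Step 2 — invert Sigma. det(Sigma) = 2·6 - (2)² = 8.
  Sigma^{-1} = (1/det) · [[d, -b], [-b, a]] = [[0.75, -0.25],
 [-0.25, 0.25]].

Step 3 — form the quadratic (x - mu)^T · Sigma^{-1} · (x - mu):
  Sigma^{-1} · (x - mu) = (0.25, 0.25).
  (x - mu)^T · [Sigma^{-1} · (x - mu)] = (1)·(0.25) + (2)·(0.25) = 0.75.

Step 4 — take square root: d = √(0.75) ≈ 0.866.

d(x, mu) = √(0.75) ≈ 0.866


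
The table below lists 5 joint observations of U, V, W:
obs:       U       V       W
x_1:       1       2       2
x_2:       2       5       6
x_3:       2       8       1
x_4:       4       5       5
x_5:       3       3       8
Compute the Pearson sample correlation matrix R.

Step 1 — column means:
  mean(U) = (1 + 2 + 2 + 4 + 3) / 5 = 12/5 = 2.4
  mean(V) = (2 + 5 + 8 + 5 + 3) / 5 = 23/5 = 4.6
  mean(W) = (2 + 6 + 1 + 5 + 8) / 5 = 22/5 = 4.4

Step 2 — sample variances and covariances s[i,j] = (1/(n-1)) · Σ_k (x_{k,i} - mean_i) · (x_{k,j} - mean_j), with n-1 = 4:
  s[U,U] = ((-1.4)·(-1.4) + (-0.4)·(-0.4) + (-0.4)·(-0.4) + (1.6)·(1.6) + (0.6)·(0.6)) / 4 = 5.2/4 = 1.3
  s[U,V] = ((-1.4)·(-2.6) + (-0.4)·(0.4) + (-0.4)·(3.4) + (1.6)·(0.4) + (0.6)·(-1.6)) / 4 = 1.8/4 = 0.45
  s[U,W] = ((-1.4)·(-2.4) + (-0.4)·(1.6) + (-0.4)·(-3.4) + (1.6)·(0.6) + (0.6)·(3.6)) / 4 = 7.2/4 = 1.8
  s[V,V] = ((-2.6)·(-2.6) + (0.4)·(0.4) + (3.4)·(3.4) + (0.4)·(0.4) + (-1.6)·(-1.6)) / 4 = 21.2/4 = 5.3
  s[V,W] = ((-2.6)·(-2.4) + (0.4)·(1.6) + (3.4)·(-3.4) + (0.4)·(0.6) + (-1.6)·(3.6)) / 4 = -10.2/4 = -2.55
  s[W,W] = ((-2.4)·(-2.4) + (1.6)·(1.6) + (-3.4)·(-3.4) + (0.6)·(0.6) + (3.6)·(3.6)) / 4 = 33.2/4 = 8.3
  Sample standard deviations s_i = √(s[i,i]):
  s(U) = √(1.3) = 1.1402
  s(V) = √(5.3) = 2.3022
  s(W) = √(8.3) = 2.881

Step 3 — r_{ij} = s_{ij} / (s_i · s_j):
  r[U,U] = 1 (diagonal).
  r[U,V] = 0.45 / (1.1402 · 2.3022) = 0.45 / 2.6249 = 0.1714
  r[U,W] = 1.8 / (1.1402 · 2.881) = 1.8 / 3.2848 = 0.548
  r[V,V] = 1 (diagonal).
  r[V,W] = -2.55 / (2.3022 · 2.881) = -2.55 / 6.6325 = -0.3845
  r[W,W] = 1 (diagonal).

R is symmetric with unit diagonal. Assembling:

R = [[1, 0.1714, 0.548],
 [0.1714, 1, -0.3845],
 [0.548, -0.3845, 1]]


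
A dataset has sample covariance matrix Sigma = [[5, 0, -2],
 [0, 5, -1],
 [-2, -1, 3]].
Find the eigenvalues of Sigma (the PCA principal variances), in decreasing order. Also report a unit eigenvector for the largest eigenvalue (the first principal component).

Step 1 — characteristic polynomial p(λ) = det(λI - Sigma) = λ³ - tr·λ² + c_1·λ - det, where tr = trace, c_1 = sum of the principal 2×2 minors, det = det(Sigma):
  tr = 5 + 5 + 3 = 13,
  c_1 = (5·5 - (0)²) + (5·3 - (-2)²) + (5·3 - (-1)²) = 25 + 11 + 14 = 50,
  det = 5·(5·3 - (-1)²) - (0)·((0)·3 - (-1)·(-2)) + (-2)·((0)·(-1) - 5·(-2)) = 5·(14) - (0)·(-2) + (-2)·(10) = 50.
  So p(λ) = λ³ - 13λ² + 50λ - 50.
Step 2 — look for an integer root (rational root theorem: any rational root is an integer divisor of 50). Testing λ = 5:
  p(5) = 125 - 325 + 250 - 50 = 0  ✓
  Dividing out (λ - 5): p(λ) = (λ - 5)(λ² - 8λ + 10).
Step 3 — remaining eigenvalues from the quadratic λ² - 8λ + 10 = 0:
  Δ = 8² - 4·10 = 64 - 40 = 24,  λ = (8 ± √24)/2 = (8 ± 4.899)/2 ≈ 6.4495 or 1.5505.
  Sorted: λ_1 = 6.4495,  λ_2 = 5,  λ_3 = 1.5505  (check: sum = 13 = tr ✓).

Step 4 — unit eigenvector for λ_1 ≈ 6.4495: v spans the null space of (Sigma - λ_1 I), whose rows are
  r_1 = (-1.4495, 0, -2),  r_2 = (0, -1.4495, -1),  r_3 = (-2, -1, -3.4495).
  v is orthogonal to every row, so take v ∝ r_1 × r_2 = ((0)·(-1) - (-2)·(-1.4495), (-2)·(0) - (-1.4495)·(-1), (-1.4495)·(-1.4495) - (0)·(0)) ≈ (-2.899, -1.4495, 2.101).
  Rescale (multiply by -1 so the first nonzero entry is positive): u = (2.899, 1.4495, -2.101).
  ||u|| = √((2.899)² + (1.4495)² + (-2.101)²) = √(14.9194) ≈ 3.8626,  v_1 = u/||u|| ≈ (0.7505, 0.3753, -0.5439) (||v_1|| = 1).

λ_1 = 6.4495,  λ_2 = 5,  λ_3 = 1.5505;  v_1 ≈ (0.7505, 0.3753, -0.5439)


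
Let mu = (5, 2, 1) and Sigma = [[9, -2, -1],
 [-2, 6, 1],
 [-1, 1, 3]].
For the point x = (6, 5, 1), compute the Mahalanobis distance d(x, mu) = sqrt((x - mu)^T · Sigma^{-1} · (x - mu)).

Step 1 — centre the observation: (x - mu) = (1, 3, 0).

Step 2 — invert Sigma (cofactor / det for 3×3, or solve directly):
  Sigma^{-1} = [[0.1223, 0.036, 0.0288],
 [0.036, 0.1871, -0.0504],
 [0.0288, -0.0504, 0.3597]].

Step 3 — form the quadratic (x - mu)^T · Sigma^{-1} · (x - mu):
  Sigma^{-1} · (x - mu) = (0.2302, 0.5971, -0.1223).
  (x - mu)^T · [Sigma^{-1} · (x - mu)] = (1)·(0.2302) + (3)·(0.5971) + (0)·(-0.1223) = 2.0216.

Step 4 — take square root: d = √(2.0216) ≈ 1.4218.

d(x, mu) = √(2.0216) ≈ 1.4218


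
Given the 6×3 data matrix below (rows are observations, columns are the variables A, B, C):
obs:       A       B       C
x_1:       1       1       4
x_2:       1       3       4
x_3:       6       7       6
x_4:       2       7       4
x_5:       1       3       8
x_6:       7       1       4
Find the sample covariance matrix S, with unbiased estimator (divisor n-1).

Step 1 — column means:
  mean(A) = (1 + 1 + 6 + 2 + 1 + 7) / 6 = 18/6 = 3
  mean(B) = (1 + 3 + 7 + 7 + 3 + 1) / 6 = 22/6 = 3.6667
  mean(C) = (4 + 4 + 6 + 4 + 8 + 4) / 6 = 30/6 = 5

Step 2 — sample covariance S[i,j] = (1/(n-1)) · Σ_k (x_{k,i} - mean_i) · (x_{k,j} - mean_j), with n-1 = 5.
  S[A,A] = ((-2)·(-2) + (-2)·(-2) + (3)·(3) + (-1)·(-1) + (-2)·(-2) + (4)·(4)) / 5 = 38/5 = 7.6
  S[A,B] = ((-2)·(-2.6667) + (-2)·(-0.6667) + (3)·(3.3333) + (-1)·(3.3333) + (-2)·(-0.6667) + (4)·(-2.6667)) / 5 = 4/5 = 0.8
  S[A,C] = ((-2)·(-1) + (-2)·(-1) + (3)·(1) + (-1)·(-1) + (-2)·(3) + (4)·(-1)) / 5 = -2/5 = -0.4
  S[B,B] = ((-2.6667)·(-2.6667) + (-0.6667)·(-0.6667) + (3.3333)·(3.3333) + (3.3333)·(3.3333) + (-0.6667)·(-0.6667) + (-2.6667)·(-2.6667)) / 5 = 37.3333/5 = 7.4667
  S[B,C] = ((-2.6667)·(-1) + (-0.6667)·(-1) + (3.3333)·(1) + (3.3333)·(-1) + (-0.6667)·(3) + (-2.6667)·(-1)) / 5 = 4/5 = 0.8
  S[C,C] = ((-1)·(-1) + (-1)·(-1) + (1)·(1) + (-1)·(-1) + (3)·(3) + (-1)·(-1)) / 5 = 14/5 = 2.8

S is symmetric (S[j,i] = S[i,j]). Assembling:

S = [[7.6, 0.8, -0.4],
 [0.8, 7.4667, 0.8],
 [-0.4, 0.8, 2.8]]


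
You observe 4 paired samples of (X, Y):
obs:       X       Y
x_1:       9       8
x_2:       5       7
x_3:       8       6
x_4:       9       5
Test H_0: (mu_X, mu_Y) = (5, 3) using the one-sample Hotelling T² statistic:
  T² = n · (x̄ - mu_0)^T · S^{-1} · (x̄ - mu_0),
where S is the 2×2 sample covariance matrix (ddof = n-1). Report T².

Step 1 — sample mean vector:
  mean(X) = (9 + 5 + 8 + 9) / 4 = 31/4 = 7.75
  mean(Y) = (8 + 7 + 6 + 5) / 4 = 26/4 = 6.5
  x̄ = (7.75, 6.5),  deviation x̄ - mu_0 = (7.75, 6.5) - (5, 3) = (2.75, 3.5).

Step 2 — sample covariance matrix, S[i,j] = (1/(n-1)) · Σ_k (x_{k,i} - mean_i) · (x_{k,j} - mean_j), divisor n-1 = 3:
  S[X,X] = ((1.25)·(1.25) + (-2.75)·(-2.75) + (0.25)·(0.25) + (1.25)·(1.25)) / 3 = 10.75/3 = 3.5833
  S[X,Y] = ((1.25)·(1.5) + (-2.75)·(0.5) + (0.25)·(-0.5) + (1.25)·(-1.5)) / 3 = -1.5/3 = -0.5
  S[Y,Y] = ((1.5)·(1.5) + (0.5)·(0.5) + (-0.5)·(-0.5) + (-1.5)·(-1.5)) / 3 = 5/3 = 1.6667
  S = [[3.5833, -0.5],
 [-0.5, 1.6667]].

Step 3 — invert S. det(S) = 3.5833·1.6667 - (-0.5)² = 5.7222.
  S^{-1} = (1/det) · [[d, -b], [-b, a]] = [[0.2913, 0.0874],
 [0.0874, 0.6262]].

Step 4 — quadratic form (x̄ - mu_0)^T · S^{-1} · (x̄ - mu_0):
  S^{-1} · (x̄ - mu_0) = (1.1068, 2.432),
  (x̄ - mu_0)^T · [...] = (2.75)·(1.1068) + (3.5)·(2.432) = 11.5558.

Step 5 — scale by n: T² = 4 · 11.5558 = 46.2233.

T² ≈ 46.2233


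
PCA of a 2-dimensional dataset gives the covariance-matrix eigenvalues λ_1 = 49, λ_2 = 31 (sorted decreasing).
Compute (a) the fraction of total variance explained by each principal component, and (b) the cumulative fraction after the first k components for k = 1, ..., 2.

Step 1 — total variance = trace(Sigma) = Σ λ_i = 49 + 31 = 80.

Step 2 — fraction explained by component i = λ_i / Σ λ:
  PC1: 49/80 = 0.6125
  PC2: 31/80 = 0.3875

Step 3 — cumulative fraction after k components = (λ_1 + ... + λ_k) / Σ λ:
  k = 1: 49/80 = 0.6125
  k = 2: (49 + 31)/80 = 80/80 = 1

Summary (fraction, with percent):

explained: PC1 0.6125 (61.25%), PC2 0.3875 (38.75%);  cumulative: 0.6125, 1


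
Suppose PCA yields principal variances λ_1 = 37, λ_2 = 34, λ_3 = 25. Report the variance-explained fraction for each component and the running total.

Step 1 — total variance = trace(Sigma) = Σ λ_i = 37 + 34 + 25 = 96.

Step 2 — fraction explained by component i = λ_i / Σ λ:
  PC1: 37/96 = 0.3854
  PC2: 34/96 = 0.3542
  PC3: 25/96 = 0.2604

Step 3 — cumulative fraction after k components = (λ_1 + ... + λ_k) / Σ λ:
  k = 1: 37/96 = 0.3854
  k = 2: (37 + 34)/96 = 71/96 = 0.7396
  k = 3: (37 + 34 + 25)/96 = 96/96 = 1

Summary (fraction, with percent):

explained: PC1 0.3854 (38.54%), PC2 0.3542 (35.42%), PC3 0.2604 (26.04%);  cumulative: 0.3854, 0.7396, 1


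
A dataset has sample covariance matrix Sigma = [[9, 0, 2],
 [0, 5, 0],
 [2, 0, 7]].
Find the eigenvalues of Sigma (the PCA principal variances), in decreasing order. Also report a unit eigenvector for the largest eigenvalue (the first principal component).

Step 1 — characteristic polynomial p(λ) = det(λI - Sigma) = λ³ - tr·λ² + c_1·λ - det, where tr = trace, c_1 = sum of the principal 2×2 minors, det = det(Sigma):
  tr = 9 + 5 + 7 = 21,
  c_1 = (9·5 - (0)²) + (9·7 - (2)²) + (5·7 - (0)²) = 45 + 59 + 35 = 139,
  det = 9·(5·7 - (0)²) - (0)·((0)·7 - (0)·(2)) + (2)·((0)·(0) - 5·(2)) = 9·(35) - (0)·(0) + (2)·(-10) = 295.
  So p(λ) = λ³ - 21λ² + 139λ - 295.
Step 2 — look for an integer root (rational root theorem: any rational root is an integer divisor of 295). Testing λ = 5:
  p(5) = 125 - 525 + 695 - 295 = 0  ✓
  Dividing out (λ - 5): p(λ) = (λ - 5)(λ² - 16λ + 59).
Step 3 — remaining eigenvalues from the quadratic λ² - 16λ + 59 = 0:
  Δ = 16² - 4·59 = 256 - 236 = 20,  λ = (16 ± √20)/2 = (16 ± 4.4721)/2 ≈ 10.2361 or 5.7639.
  Sorted: λ_1 = 10.2361,  λ_2 = 5.7639,  λ_3 = 5  (check: sum = 21 = tr ✓).

Step 4 — unit eigenvector for λ_1 ≈ 10.2361: v spans the null space of (Sigma - λ_1 I), whose rows are
  r_1 = (-1.2361, 0, 2),  r_2 = (0, -5.2361, 0),  r_3 = (2, 0, -3.2361).
  v is orthogonal to every row, so take v ∝ r_1 × r_2 = ((0)·(0) - (2)·(-5.2361), (2)·(0) - (-1.2361)·(0), (-1.2361)·(-5.2361) - (0)·(0)) ≈ (10.4721, 0, 6.4721).
  Let u = (10.4721, 0, 6.4721).
  ||u|| = √((10.4721)² + (0)² + (6.4721)²) = √(151.5542) ≈ 12.3107,  v_1 = u/||u|| ≈ (0.8507, 0, 0.5257) (||v_1|| = 1).

λ_1 = 10.2361,  λ_2 = 5.7639,  λ_3 = 5;  v_1 ≈ (0.8507, 0, 0.5257)


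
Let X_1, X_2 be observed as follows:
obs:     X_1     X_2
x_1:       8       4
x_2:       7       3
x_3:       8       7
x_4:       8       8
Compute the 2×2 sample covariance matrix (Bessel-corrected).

Step 1 — column means:
  mean(X_1) = (8 + 7 + 8 + 8) / 4 = 31/4 = 7.75
  mean(X_2) = (4 + 3 + 7 + 8) / 4 = 22/4 = 5.5

Step 2 — sample covariance S[i,j] = (1/(n-1)) · Σ_k (x_{k,i} - mean_i) · (x_{k,j} - mean_j), with n-1 = 3.
  S[X_1,X_1] = ((0.25)·(0.25) + (-0.75)·(-0.75) + (0.25)·(0.25) + (0.25)·(0.25)) / 3 = 0.75/3 = 0.25
  S[X_1,X_2] = ((0.25)·(-1.5) + (-0.75)·(-2.5) + (0.25)·(1.5) + (0.25)·(2.5)) / 3 = 2.5/3 = 0.8333
  S[X_2,X_2] = ((-1.5)·(-1.5) + (-2.5)·(-2.5) + (1.5)·(1.5) + (2.5)·(2.5)) / 3 = 17/3 = 5.6667

S is symmetric (S[j,i] = S[i,j]). Assembling:

S = [[0.25, 0.8333],
 [0.8333, 5.6667]]


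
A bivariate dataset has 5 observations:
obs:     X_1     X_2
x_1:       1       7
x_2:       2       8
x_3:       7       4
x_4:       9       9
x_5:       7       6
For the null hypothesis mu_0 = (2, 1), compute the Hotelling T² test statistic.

Step 1 — sample mean vector:
  mean(X_1) = (1 + 2 + 7 + 9 + 7) / 5 = 26/5 = 5.2
  mean(X_2) = (7 + 8 + 4 + 9 + 6) / 5 = 34/5 = 6.8
  x̄ = (5.2, 6.8),  deviation x̄ - mu_0 = (5.2, 6.8) - (2, 1) = (3.2, 5.8).

Step 2 — sample covariance matrix, S[i,j] = (1/(n-1)) · Σ_k (x_{k,i} - mean_i) · (x_{k,j} - mean_j), divisor n-1 = 4:
  S[X_1,X_1] = ((-4.2)·(-4.2) + (-3.2)·(-3.2) + (1.8)·(1.8) + (3.8)·(3.8) + (1.8)·(1.8)) / 4 = 48.8/4 = 12.2
  S[X_1,X_2] = ((-4.2)·(0.2) + (-3.2)·(1.2) + (1.8)·(-2.8) + (3.8)·(2.2) + (1.8)·(-0.8)) / 4 = -2.8/4 = -0.7
  S[X_2,X_2] = ((0.2)·(0.2) + (1.2)·(1.2) + (-2.8)·(-2.8) + (2.2)·(2.2) + (-0.8)·(-0.8)) / 4 = 14.8/4 = 3.7
  S = [[12.2, -0.7],
 [-0.7, 3.7]].

Step 3 — invert S. det(S) = 12.2·3.7 - (-0.7)² = 44.65.
  S^{-1} = (1/det) · [[d, -b], [-b, a]] = [[0.0829, 0.0157],
 [0.0157, 0.2732]].

Step 4 — quadratic form (x̄ - mu_0)^T · S^{-1} · (x̄ - mu_0):
  S^{-1} · (x̄ - mu_0) = (0.3561, 1.6349),
  (x̄ - mu_0)^T · [...] = (3.2)·(0.3561) + (5.8)·(1.6349) = 10.6222.

Step 5 — scale by n: T² = 5 · 10.6222 = 53.1109.

T² ≈ 53.1109


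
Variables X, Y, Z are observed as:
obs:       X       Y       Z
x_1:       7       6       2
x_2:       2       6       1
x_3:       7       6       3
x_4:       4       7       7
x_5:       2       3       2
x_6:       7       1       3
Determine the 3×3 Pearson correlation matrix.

Step 1 — column means:
  mean(X) = (7 + 2 + 7 + 4 + 2 + 7) / 6 = 29/6 = 4.8333
  mean(Y) = (6 + 6 + 6 + 7 + 3 + 1) / 6 = 29/6 = 4.8333
  mean(Z) = (2 + 1 + 3 + 7 + 2 + 3) / 6 = 18/6 = 3

Step 2 — sample variances and covariances s[i,j] = (1/(n-1)) · Σ_k (x_{k,i} - mean_i) · (x_{k,j} - mean_j), with n-1 = 5:
  s[X,X] = ((2.1667)·(2.1667) + (-2.8333)·(-2.8333) + (2.1667)·(2.1667) + (-0.8333)·(-0.8333) + (-2.8333)·(-2.8333) + (2.1667)·(2.1667)) / 5 = 30.8333/5 = 6.1667
  s[X,Y] = ((2.1667)·(1.1667) + (-2.8333)·(1.1667) + (2.1667)·(1.1667) + (-0.8333)·(2.1667) + (-2.8333)·(-1.8333) + (2.1667)·(-3.8333)) / 5 = -3.1667/5 = -0.6333
  s[X,Z] = ((2.1667)·(-1) + (-2.8333)·(-2) + (2.1667)·(0) + (-0.8333)·(4) + (-2.8333)·(-1) + (2.1667)·(0)) / 5 = 3/5 = 0.6
  s[Y,Y] = ((1.1667)·(1.1667) + (1.1667)·(1.1667) + (1.1667)·(1.1667) + (2.1667)·(2.1667) + (-1.8333)·(-1.8333) + (-3.8333)·(-3.8333)) / 5 = 26.8333/5 = 5.3667
  s[Y,Z] = ((1.1667)·(-1) + (1.1667)·(-2) + (1.1667)·(0) + (2.1667)·(4) + (-1.8333)·(-1) + (-3.8333)·(0)) / 5 = 7/5 = 1.4
  s[Z,Z] = ((-1)·(-1) + (-2)·(-2) + (0)·(0) + (4)·(4) + (-1)·(-1) + (0)·(0)) / 5 = 22/5 = 4.4
  Sample standard deviations s_i = √(s[i,i]):
  s(X) = √(6.1667) = 2.4833
  s(Y) = √(5.3667) = 2.3166
  s(Z) = √(4.4) = 2.0976

Step 3 — r_{ij} = s_{ij} / (s_i · s_j):
  r[X,X] = 1 (diagonal).
  r[X,Y] = -0.6333 / (2.4833 · 2.3166) = -0.6333 / 5.7528 = -0.1101
  r[X,Z] = 0.6 / (2.4833 · 2.0976) = 0.6 / 5.209 = 0.1152
  r[Y,Y] = 1 (diagonal).
  r[Y,Z] = 1.4 / (2.3166 · 2.0976) = 1.4 / 4.8594 = 0.2881
  r[Z,Z] = 1 (diagonal).

R is symmetric with unit diagonal. Assembling:

R = [[1, -0.1101, 0.1152],
 [-0.1101, 1, 0.2881],
 [0.1152, 0.2881, 1]]


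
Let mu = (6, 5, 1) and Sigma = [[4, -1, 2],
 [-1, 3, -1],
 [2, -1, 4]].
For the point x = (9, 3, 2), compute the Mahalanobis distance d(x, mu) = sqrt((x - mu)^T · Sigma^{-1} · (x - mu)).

Step 1 — centre the observation: (x - mu) = (3, -2, 1).

Step 2 — invert Sigma (cofactor / det for 3×3, or solve directly):
  Sigma^{-1} = [[0.3438, 0.0625, -0.1562],
 [0.0625, 0.375, 0.0625],
 [-0.1562, 0.0625, 0.3438]].

Step 3 — form the quadratic (x - mu)^T · Sigma^{-1} · (x - mu):
  Sigma^{-1} · (x - mu) = (0.75, -0.5, -0.25).
  (x - mu)^T · [Sigma^{-1} · (x - mu)] = (3)·(0.75) + (-2)·(-0.5) + (1)·(-0.25) = 3.

Step 4 — take square root: d = √(3) ≈ 1.7321.

d(x, mu) = √(3) ≈ 1.7321


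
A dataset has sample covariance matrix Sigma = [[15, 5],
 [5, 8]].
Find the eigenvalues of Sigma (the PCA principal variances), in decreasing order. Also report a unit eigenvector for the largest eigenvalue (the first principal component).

Step 1 — characteristic polynomial of 2×2 Sigma:
  det(Sigma - λI) = λ² - trace · λ + det = 0.
  trace = 15 + 8 = 23, det = 15·8 - (5)² = 95.
Step 2 — discriminant:
  Δ = trace² - 4·det = 529 - 380 = 149.
Step 3 — eigenvalues:
  λ = (trace ± √Δ)/2 = (23 ± 12.2066)/2,
  λ_1 = 17.6033,  λ_2 = 5.3967.

Step 4 — unit eigenvector for λ_1: solve (Sigma - λ_1 I)v = 0. First row:
  (15 - 17.6033)·v_x + (5)·v_y = 0, i.e. (-2.6033)·v_x + (5)·v_y = 0,
  so v ∝ (b, λ_1 - a) = (5, 2.6033) = u.
  ||u|| = √((5)² + (2.6033)²) = √(31.7771) ≈ 5.6371,
  v_1 = u/||u|| ≈ (0.887, 0.4618) (||v_1|| = 1).

λ_1 = 17.6033,  λ_2 = 5.3967;  v_1 ≈ (0.887, 0.4618)


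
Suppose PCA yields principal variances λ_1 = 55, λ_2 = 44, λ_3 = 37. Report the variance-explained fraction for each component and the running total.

Step 1 — total variance = trace(Sigma) = Σ λ_i = 55 + 44 + 37 = 136.

Step 2 — fraction explained by component i = λ_i / Σ λ:
  PC1: 55/136 = 0.4044
  PC2: 44/136 = 0.3235
  PC3: 37/136 = 0.2721

Step 3 — cumulative fraction after k components = (λ_1 + ... + λ_k) / Σ λ:
  k = 1: 55/136 = 0.4044
  k = 2: (55 + 44)/136 = 99/136 = 0.7279
  k = 3: (55 + 44 + 37)/136 = 136/136 = 1

Summary (fraction, with percent):

explained: PC1 0.4044 (40.44%), PC2 0.3235 (32.35%), PC3 0.2721 (27.21%);  cumulative: 0.4044, 0.7279, 1


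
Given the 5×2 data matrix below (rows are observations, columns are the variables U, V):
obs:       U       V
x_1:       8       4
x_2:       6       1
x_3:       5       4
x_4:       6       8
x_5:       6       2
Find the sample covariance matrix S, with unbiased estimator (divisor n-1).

Step 1 — column means:
  mean(U) = (8 + 6 + 5 + 6 + 6) / 5 = 31/5 = 6.2
  mean(V) = (4 + 1 + 4 + 8 + 2) / 5 = 19/5 = 3.8

Step 2 — sample covariance S[i,j] = (1/(n-1)) · Σ_k (x_{k,i} - mean_i) · (x_{k,j} - mean_j), with n-1 = 4.
  S[U,U] = ((1.8)·(1.8) + (-0.2)·(-0.2) + (-1.2)·(-1.2) + (-0.2)·(-0.2) + (-0.2)·(-0.2)) / 4 = 4.8/4 = 1.2
  S[U,V] = ((1.8)·(0.2) + (-0.2)·(-2.8) + (-1.2)·(0.2) + (-0.2)·(4.2) + (-0.2)·(-1.8)) / 4 = 0.2/4 = 0.05
  S[V,V] = ((0.2)·(0.2) + (-2.8)·(-2.8) + (0.2)·(0.2) + (4.2)·(4.2) + (-1.8)·(-1.8)) / 4 = 28.8/4 = 7.2

S is symmetric (S[j,i] = S[i,j]). Assembling:

S = [[1.2, 0.05],
 [0.05, 7.2]]


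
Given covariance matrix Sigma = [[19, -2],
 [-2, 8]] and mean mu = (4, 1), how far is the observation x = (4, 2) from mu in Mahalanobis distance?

Step 1 — centre the observation: (x - mu) = (0, 1).

Step 2 — invert Sigma. det(Sigma) = 19·8 - (-2)² = 148.
  Sigma^{-1} = (1/det) · [[d, -b], [-b, a]] = [[0.0541, 0.0135],
 [0.0135, 0.1284]].

Step 3 — form the quadratic (x - mu)^T · Sigma^{-1} · (x - mu):
  Sigma^{-1} · (x - mu) = (0.0135, 0.1284).
  (x - mu)^T · [Sigma^{-1} · (x - mu)] = (0)·(0.0135) + (1)·(0.1284) = 0.1284.

Step 4 — take square root: d = √(0.1284) ≈ 0.3583.

d(x, mu) = √(0.1284) ≈ 0.3583


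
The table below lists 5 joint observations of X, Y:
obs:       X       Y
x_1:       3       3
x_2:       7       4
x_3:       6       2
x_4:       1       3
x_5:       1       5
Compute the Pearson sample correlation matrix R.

Step 1 — column means:
  mean(X) = (3 + 7 + 6 + 1 + 1) / 5 = 18/5 = 3.6
  mean(Y) = (3 + 4 + 2 + 3 + 5) / 5 = 17/5 = 3.4

Step 2 — sample variances and covariances s[i,j] = (1/(n-1)) · Σ_k (x_{k,i} - mean_i) · (x_{k,j} - mean_j), with n-1 = 4:
  s[X,X] = ((-0.6)·(-0.6) + (3.4)·(3.4) + (2.4)·(2.4) + (-2.6)·(-2.6) + (-2.6)·(-2.6)) / 4 = 31.2/4 = 7.8
  s[X,Y] = ((-0.6)·(-0.4) + (3.4)·(0.6) + (2.4)·(-1.4) + (-2.6)·(-0.4) + (-2.6)·(1.6)) / 4 = -4.2/4 = -1.05
  s[Y,Y] = ((-0.4)·(-0.4) + (0.6)·(0.6) + (-1.4)·(-1.4) + (-0.4)·(-0.4) + (1.6)·(1.6)) / 4 = 5.2/4 = 1.3
  Sample standard deviations s_i = √(s[i,i]):
  s(X) = √(7.8) = 2.7928
  s(Y) = √(1.3) = 1.1402

Step 3 — r_{ij} = s_{ij} / (s_i · s_j):
  r[X,X] = 1 (diagonal).
  r[X,Y] = -1.05 / (2.7928 · 1.1402) = -1.05 / 3.1843 = -0.3297
  r[Y,Y] = 1 (diagonal).

R is symmetric with unit diagonal. Assembling:

R = [[1, -0.3297],
 [-0.3297, 1]]


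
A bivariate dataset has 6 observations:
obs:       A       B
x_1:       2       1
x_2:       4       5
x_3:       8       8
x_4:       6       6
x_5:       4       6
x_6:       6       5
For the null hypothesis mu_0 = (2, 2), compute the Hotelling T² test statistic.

Step 1 — sample mean vector:
  mean(A) = (2 + 4 + 8 + 6 + 4 + 6) / 6 = 30/6 = 5
  mean(B) = (1 + 5 + 8 + 6 + 6 + 5) / 6 = 31/6 = 5.1667
  x̄ = (5, 5.1667),  deviation x̄ - mu_0 = (5, 5.1667) - (2, 2) = (3, 3.1667).

Step 2 — sample covariance matrix, S[i,j] = (1/(n-1)) · Σ_k (x_{k,i} - mean_i) · (x_{k,j} - mean_j), divisor n-1 = 5:
  S[A,A] = ((-3)·(-3) + (-1)·(-1) + (3)·(3) + (1)·(1) + (-1)·(-1) + (1)·(1)) / 5 = 22/5 = 4.4
  S[A,B] = ((-3)·(-4.1667) + (-1)·(-0.1667) + (3)·(2.8333) + (1)·(0.8333) + (-1)·(0.8333) + (1)·(-0.1667)) / 5 = 21/5 = 4.2
  S[B,B] = ((-4.1667)·(-4.1667) + (-0.1667)·(-0.1667) + (2.8333)·(2.8333) + (0.8333)·(0.8333) + (0.8333)·(0.8333) + (-0.1667)·(-0.1667)) / 5 = 26.8333/5 = 5.3667
  S = [[4.4, 4.2],
 [4.2, 5.3667]].

Step 3 — invert S. det(S) = 4.4·5.3667 - (4.2)² = 5.9733.
  S^{-1} = (1/det) · [[d, -b], [-b, a]] = [[0.8984, -0.7031],
 [-0.7031, 0.7366]].

Step 4 — quadratic form (x̄ - mu_0)^T · S^{-1} · (x̄ - mu_0):
  S^{-1} · (x̄ - mu_0) = (0.4688, 0.2232),
  (x̄ - mu_0)^T · [...] = (3)·(0.4688) + (3.1667)·(0.2232) = 2.1131.

Step 5 — scale by n: T² = 6 · 2.1131 = 12.6786.

T² ≈ 12.6786


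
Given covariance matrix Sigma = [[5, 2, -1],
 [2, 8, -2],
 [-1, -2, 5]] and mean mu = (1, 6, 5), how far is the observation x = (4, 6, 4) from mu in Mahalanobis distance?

Step 1 — centre the observation: (x - mu) = (3, 0, -1).

Step 2 — invert Sigma (cofactor / det for 3×3, or solve directly):
  Sigma^{-1} = [[0.225, -0.05, 0.025],
 [-0.05, 0.15, 0.05],
 [0.025, 0.05, 0.225]].

Step 3 — form the quadratic (x - mu)^T · Sigma^{-1} · (x - mu):
  Sigma^{-1} · (x - mu) = (0.65, -0.2, -0.15).
  (x - mu)^T · [Sigma^{-1} · (x - mu)] = (3)·(0.65) + (0)·(-0.2) + (-1)·(-0.15) = 2.1.

Step 4 — take square root: d = √(2.1) ≈ 1.4491.

d(x, mu) = √(2.1) ≈ 1.4491


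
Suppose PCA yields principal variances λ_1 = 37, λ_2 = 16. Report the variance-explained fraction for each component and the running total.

Step 1 — total variance = trace(Sigma) = Σ λ_i = 37 + 16 = 53.

Step 2 — fraction explained by component i = λ_i / Σ λ:
  PC1: 37/53 = 0.6981
  PC2: 16/53 = 0.3019

Step 3 — cumulative fraction after k components = (λ_1 + ... + λ_k) / Σ λ:
  k = 1: 37/53 = 0.6981
  k = 2: (37 + 16)/53 = 53/53 = 1

Summary (fraction, with percent):

explained: PC1 0.6981 (69.81%), PC2 0.3019 (30.19%);  cumulative: 0.6981, 1


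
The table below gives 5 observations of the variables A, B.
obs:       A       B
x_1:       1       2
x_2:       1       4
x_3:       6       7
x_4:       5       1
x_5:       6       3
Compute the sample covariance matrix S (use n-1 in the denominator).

Step 1 — column means:
  mean(A) = (1 + 1 + 6 + 5 + 6) / 5 = 19/5 = 3.8
  mean(B) = (2 + 4 + 7 + 1 + 3) / 5 = 17/5 = 3.4

Step 2 — sample covariance S[i,j] = (1/(n-1)) · Σ_k (x_{k,i} - mean_i) · (x_{k,j} - mean_j), with n-1 = 4.
  S[A,A] = ((-2.8)·(-2.8) + (-2.8)·(-2.8) + (2.2)·(2.2) + (1.2)·(1.2) + (2.2)·(2.2)) / 4 = 26.8/4 = 6.7
  S[A,B] = ((-2.8)·(-1.4) + (-2.8)·(0.6) + (2.2)·(3.6) + (1.2)·(-2.4) + (2.2)·(-0.4)) / 4 = 6.4/4 = 1.6
  S[B,B] = ((-1.4)·(-1.4) + (0.6)·(0.6) + (3.6)·(3.6) + (-2.4)·(-2.4) + (-0.4)·(-0.4)) / 4 = 21.2/4 = 5.3

S is symmetric (S[j,i] = S[i,j]). Assembling:

S = [[6.7, 1.6],
 [1.6, 5.3]]


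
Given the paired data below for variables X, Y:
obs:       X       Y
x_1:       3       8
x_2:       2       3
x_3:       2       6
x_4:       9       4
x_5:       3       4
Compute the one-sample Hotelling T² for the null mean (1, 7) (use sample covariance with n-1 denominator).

Step 1 — sample mean vector:
  mean(X) = (3 + 2 + 2 + 9 + 3) / 5 = 19/5 = 3.8
  mean(Y) = (8 + 3 + 6 + 4 + 4) / 5 = 25/5 = 5
  x̄ = (3.8, 5),  deviation x̄ - mu_0 = (3.8, 5) - (1, 7) = (2.8, -2).

Step 2 — sample covariance matrix, S[i,j] = (1/(n-1)) · Σ_k (x_{k,i} - mean_i) · (x_{k,j} - mean_j), divisor n-1 = 4:
  S[X,X] = ((-0.8)·(-0.8) + (-1.8)·(-1.8) + (-1.8)·(-1.8) + (5.2)·(5.2) + (-0.8)·(-0.8)) / 4 = 34.8/4 = 8.7
  S[X,Y] = ((-0.8)·(3) + (-1.8)·(-2) + (-1.8)·(1) + (5.2)·(-1) + (-0.8)·(-1)) / 4 = -5/4 = -1.25
  S[Y,Y] = ((3)·(3) + (-2)·(-2) + (1)·(1) + (-1)·(-1) + (-1)·(-1)) / 4 = 16/4 = 4
  S = [[8.7, -1.25],
 [-1.25, 4]].

Step 3 — invert S. det(S) = 8.7·4 - (-1.25)² = 33.2375.
  S^{-1} = (1/det) · [[d, -b], [-b, a]] = [[0.1203, 0.0376],
 [0.0376, 0.2618]].

Step 4 — quadratic form (x̄ - mu_0)^T · S^{-1} · (x̄ - mu_0):
  S^{-1} · (x̄ - mu_0) = (0.2618, -0.4182),
  (x̄ - mu_0)^T · [...] = (2.8)·(0.2618) + (-2)·(-0.4182) = 1.5693.

Step 5 — scale by n: T² = 5 · 1.5693 = 7.8466.

T² ≈ 7.8466


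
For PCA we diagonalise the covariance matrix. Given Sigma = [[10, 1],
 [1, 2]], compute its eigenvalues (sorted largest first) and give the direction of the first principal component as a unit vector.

Step 1 — characteristic polynomial of 2×2 Sigma:
  det(Sigma - λI) = λ² - trace · λ + det = 0.
  trace = 10 + 2 = 12, det = 10·2 - (1)² = 19.
Step 2 — discriminant:
  Δ = trace² - 4·det = 144 - 76 = 68.
Step 3 — eigenvalues:
  λ = (trace ± √Δ)/2 = (12 ± 8.2462)/2,
  λ_1 = 10.1231,  λ_2 = 1.8769.

Step 4 — unit eigenvector for λ_1: solve (Sigma - λ_1 I)v = 0. First row:
  (10 - 10.1231)·v_x + (1)·v_y = 0, i.e. (-0.1231)·v_x + (1)·v_y = 0,
  so v ∝ (b, λ_1 - a) = (1, 0.1231) = u.
  ||u|| = √((1)² + (0.1231)²) = √(1.0152) ≈ 1.0075,
  v_1 = u/||u|| ≈ (0.9925, 0.1222) (||v_1|| = 1).

λ_1 = 10.1231,  λ_2 = 1.8769;  v_1 ≈ (0.9925, 0.1222)


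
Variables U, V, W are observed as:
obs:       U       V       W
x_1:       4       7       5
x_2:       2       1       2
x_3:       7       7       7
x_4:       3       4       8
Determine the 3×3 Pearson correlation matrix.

Step 1 — column means:
  mean(U) = (4 + 2 + 7 + 3) / 4 = 16/4 = 4
  mean(V) = (7 + 1 + 7 + 4) / 4 = 19/4 = 4.75
  mean(W) = (5 + 2 + 7 + 8) / 4 = 22/4 = 5.5

Step 2 — sample variances and covariances s[i,j] = (1/(n-1)) · Σ_k (x_{k,i} - mean_i) · (x_{k,j} - mean_j), with n-1 = 3:
  s[U,U] = ((0)·(0) + (-2)·(-2) + (3)·(3) + (-1)·(-1)) / 3 = 14/3 = 4.6667
  s[U,V] = ((0)·(2.25) + (-2)·(-3.75) + (3)·(2.25) + (-1)·(-0.75)) / 3 = 15/3 = 5
  s[U,W] = ((0)·(-0.5) + (-2)·(-3.5) + (3)·(1.5) + (-1)·(2.5)) / 3 = 9/3 = 3
  s[V,V] = ((2.25)·(2.25) + (-3.75)·(-3.75) + (2.25)·(2.25) + (-0.75)·(-0.75)) / 3 = 24.75/3 = 8.25
  s[V,W] = ((2.25)·(-0.5) + (-3.75)·(-3.5) + (2.25)·(1.5) + (-0.75)·(2.5)) / 3 = 13.5/3 = 4.5
  s[W,W] = ((-0.5)·(-0.5) + (-3.5)·(-3.5) + (1.5)·(1.5) + (2.5)·(2.5)) / 3 = 21/3 = 7
  Sample standard deviations s_i = √(s[i,i]):
  s(U) = √(4.6667) = 2.1602
  s(V) = √(8.25) = 2.8723
  s(W) = √(7) = 2.6458

Step 3 — r_{ij} = s_{ij} / (s_i · s_j):
  r[U,U] = 1 (diagonal).
  r[U,V] = 5 / (2.1602 · 2.8723) = 5 / 6.2048 = 0.8058
  r[U,W] = 3 / (2.1602 · 2.6458) = 3 / 5.7155 = 0.5249
  r[V,V] = 1 (diagonal).
  r[V,W] = 4.5 / (2.8723 · 2.6458) = 4.5 / 7.5993 = 0.5922
  r[W,W] = 1 (diagonal).

R is symmetric with unit diagonal. Assembling:

R = [[1, 0.8058, 0.5249],
 [0.8058, 1, 0.5922],
 [0.5249, 0.5922, 1]]


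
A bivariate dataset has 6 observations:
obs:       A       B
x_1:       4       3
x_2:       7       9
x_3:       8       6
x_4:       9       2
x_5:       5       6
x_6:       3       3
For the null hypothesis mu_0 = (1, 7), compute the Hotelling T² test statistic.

Step 1 — sample mean vector:
  mean(A) = (4 + 7 + 8 + 9 + 5 + 3) / 6 = 36/6 = 6
  mean(B) = (3 + 9 + 6 + 2 + 6 + 3) / 6 = 29/6 = 4.8333
  x̄ = (6, 4.8333),  deviation x̄ - mu_0 = (6, 4.8333) - (1, 7) = (5, -2.1667).

Step 2 — sample covariance matrix, S[i,j] = (1/(n-1)) · Σ_k (x_{k,i} - mean_i) · (x_{k,j} - mean_j), divisor n-1 = 5:
  S[A,A] = ((-2)·(-2) + (1)·(1) + (2)·(2) + (3)·(3) + (-1)·(-1) + (-3)·(-3)) / 5 = 28/5 = 5.6
  S[A,B] = ((-2)·(-1.8333) + (1)·(4.1667) + (2)·(1.1667) + (3)·(-2.8333) + (-1)·(1.1667) + (-3)·(-1.8333)) / 5 = 6/5 = 1.2
  S[B,B] = ((-1.8333)·(-1.8333) + (4.1667)·(4.1667) + (1.1667)·(1.1667) + (-2.8333)·(-2.8333) + (1.1667)·(1.1667) + (-1.8333)·(-1.8333)) / 5 = 34.8333/5 = 6.9667
  S = [[5.6, 1.2],
 [1.2, 6.9667]].

Step 3 — invert S. det(S) = 5.6·6.9667 - (1.2)² = 37.5733.
  S^{-1} = (1/det) · [[d, -b], [-b, a]] = [[0.1854, -0.0319],
 [-0.0319, 0.149]].

Step 4 — quadratic form (x̄ - mu_0)^T · S^{-1} · (x̄ - mu_0):
  S^{-1} · (x̄ - mu_0) = (0.9963, -0.4826),
  (x̄ - mu_0)^T · [...] = (5)·(0.9963) + (-2.1667)·(-0.4826) = 6.027.

Step 5 — scale by n: T² = 6 · 6.027 = 36.1622.

T² ≈ 36.1622


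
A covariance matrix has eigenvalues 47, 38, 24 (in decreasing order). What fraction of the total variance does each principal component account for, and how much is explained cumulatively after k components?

Step 1 — total variance = trace(Sigma) = Σ λ_i = 47 + 38 + 24 = 109.

Step 2 — fraction explained by component i = λ_i / Σ λ:
  PC1: 47/109 = 0.4312
  PC2: 38/109 = 0.3486
  PC3: 24/109 = 0.2202

Step 3 — cumulative fraction after k components = (λ_1 + ... + λ_k) / Σ λ:
  k = 1: 47/109 = 0.4312
  k = 2: (47 + 38)/109 = 85/109 = 0.7798
  k = 3: (47 + 38 + 24)/109 = 109/109 = 1

Summary (fraction, with percent):

explained: PC1 0.4312 (43.12%), PC2 0.3486 (34.86%), PC3 0.2202 (22.02%);  cumulative: 0.4312, 0.7798, 1


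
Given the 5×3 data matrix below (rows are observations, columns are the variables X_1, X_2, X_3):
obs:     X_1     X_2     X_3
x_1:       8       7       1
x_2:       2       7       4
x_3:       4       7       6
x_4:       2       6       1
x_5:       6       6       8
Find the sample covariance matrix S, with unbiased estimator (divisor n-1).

Step 1 — column means:
  mean(X_1) = (8 + 2 + 4 + 2 + 6) / 5 = 22/5 = 4.4
  mean(X_2) = (7 + 7 + 7 + 6 + 6) / 5 = 33/5 = 6.6
  mean(X_3) = (1 + 4 + 6 + 1 + 8) / 5 = 20/5 = 4

Step 2 — sample covariance S[i,j] = (1/(n-1)) · Σ_k (x_{k,i} - mean_i) · (x_{k,j} - mean_j), with n-1 = 4.
  S[X_1,X_1] = ((3.6)·(3.6) + (-2.4)·(-2.4) + (-0.4)·(-0.4) + (-2.4)·(-2.4) + (1.6)·(1.6)) / 4 = 27.2/4 = 6.8
  S[X_1,X_2] = ((3.6)·(0.4) + (-2.4)·(0.4) + (-0.4)·(0.4) + (-2.4)·(-0.6) + (1.6)·(-0.6)) / 4 = 0.8/4 = 0.2
  S[X_1,X_3] = ((3.6)·(-3) + (-2.4)·(0) + (-0.4)·(2) + (-2.4)·(-3) + (1.6)·(4)) / 4 = 2/4 = 0.5
  S[X_2,X_2] = ((0.4)·(0.4) + (0.4)·(0.4) + (0.4)·(0.4) + (-0.6)·(-0.6) + (-0.6)·(-0.6)) / 4 = 1.2/4 = 0.3
  S[X_2,X_3] = ((0.4)·(-3) + (0.4)·(0) + (0.4)·(2) + (-0.6)·(-3) + (-0.6)·(4)) / 4 = -1/4 = -0.25
  S[X_3,X_3] = ((-3)·(-3) + (0)·(0) + (2)·(2) + (-3)·(-3) + (4)·(4)) / 4 = 38/4 = 9.5

S is symmetric (S[j,i] = S[i,j]). Assembling:

S = [[6.8, 0.2, 0.5],
 [0.2, 0.3, -0.25],
 [0.5, -0.25, 9.5]]


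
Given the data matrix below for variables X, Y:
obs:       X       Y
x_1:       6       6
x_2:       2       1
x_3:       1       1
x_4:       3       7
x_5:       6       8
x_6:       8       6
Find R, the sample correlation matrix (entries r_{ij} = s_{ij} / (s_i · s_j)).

Step 1 — column means:
  mean(X) = (6 + 2 + 1 + 3 + 6 + 8) / 6 = 26/6 = 4.3333
  mean(Y) = (6 + 1 + 1 + 7 + 8 + 6) / 6 = 29/6 = 4.8333

Step 2 — sample variances and covariances s[i,j] = (1/(n-1)) · Σ_k (x_{k,i} - mean_i) · (x_{k,j} - mean_j), with n-1 = 5:
  s[X,X] = ((1.6667)·(1.6667) + (-2.3333)·(-2.3333) + (-3.3333)·(-3.3333) + (-1.3333)·(-1.3333) + (1.6667)·(1.6667) + (3.6667)·(3.6667)) / 5 = 37.3333/5 = 7.4667
  s[X,Y] = ((1.6667)·(1.1667) + (-2.3333)·(-3.8333) + (-3.3333)·(-3.8333) + (-1.3333)·(2.1667) + (1.6667)·(3.1667) + (3.6667)·(1.1667)) / 5 = 30.3333/5 = 6.0667
  s[Y,Y] = ((1.1667)·(1.1667) + (-3.8333)·(-3.8333) + (-3.8333)·(-3.8333) + (2.1667)·(2.1667) + (3.1667)·(3.1667) + (1.1667)·(1.1667)) / 5 = 46.8333/5 = 9.3667
  Sample standard deviations s_i = √(s[i,i]):
  s(X) = √(7.4667) = 2.7325
  s(Y) = √(9.3667) = 3.0605

Step 3 — r_{ij} = s_{ij} / (s_i · s_j):
  r[X,X] = 1 (diagonal).
  r[X,Y] = 6.0667 / (2.7325 · 3.0605) = 6.0667 / 8.3629 = 0.7254
  r[Y,Y] = 1 (diagonal).

R is symmetric with unit diagonal. Assembling:

R = [[1, 0.7254],
 [0.7254, 1]]


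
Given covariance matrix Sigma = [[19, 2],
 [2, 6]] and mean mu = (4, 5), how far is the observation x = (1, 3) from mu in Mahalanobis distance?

Step 1 — centre the observation: (x - mu) = (-3, -2).

Step 2 — invert Sigma. det(Sigma) = 19·6 - (2)² = 110.
  Sigma^{-1} = (1/det) · [[d, -b], [-b, a]] = [[0.0545, -0.0182],
 [-0.0182, 0.1727]].

Step 3 — form the quadratic (x - mu)^T · Sigma^{-1} · (x - mu):
  Sigma^{-1} · (x - mu) = (-0.1273, -0.2909).
  (x - mu)^T · [Sigma^{-1} · (x - mu)] = (-3)·(-0.1273) + (-2)·(-0.2909) = 0.9636.

Step 4 — take square root: d = √(0.9636) ≈ 0.9816.

d(x, mu) = √(0.9636) ≈ 0.9816


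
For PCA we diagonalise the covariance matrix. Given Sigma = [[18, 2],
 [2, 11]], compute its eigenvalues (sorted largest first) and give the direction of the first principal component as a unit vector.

Step 1 — characteristic polynomial of 2×2 Sigma:
  det(Sigma - λI) = λ² - trace · λ + det = 0.
  trace = 18 + 11 = 29, det = 18·11 - (2)² = 194.
Step 2 — discriminant:
  Δ = trace² - 4·det = 841 - 776 = 65.
Step 3 — eigenvalues:
  λ = (trace ± √Δ)/2 = (29 ± 8.0623)/2,
  λ_1 = 18.5311,  λ_2 = 10.4689.

Step 4 — unit eigenvector for λ_1: solve (Sigma - λ_1 I)v = 0. First row:
  (18 - 18.5311)·v_x + (2)·v_y = 0, i.e. (-0.5311)·v_x + (2)·v_y = 0,
  so v ∝ (b, λ_1 - a) = (2, 0.5311) = u.
  ||u|| = √((2)² + (0.5311)²) = √(4.2821) ≈ 2.0693,
  v_1 = u/||u|| ≈ (0.9665, 0.2567) (||v_1|| = 1).

λ_1 = 18.5311,  λ_2 = 10.4689;  v_1 ≈ (0.9665, 0.2567)


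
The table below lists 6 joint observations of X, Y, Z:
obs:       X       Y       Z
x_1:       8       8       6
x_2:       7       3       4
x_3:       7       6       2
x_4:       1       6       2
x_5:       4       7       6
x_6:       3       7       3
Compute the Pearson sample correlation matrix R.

Step 1 — column means:
  mean(X) = (8 + 7 + 7 + 1 + 4 + 3) / 6 = 30/6 = 5
  mean(Y) = (8 + 3 + 6 + 6 + 7 + 7) / 6 = 37/6 = 6.1667
  mean(Z) = (6 + 4 + 2 + 2 + 6 + 3) / 6 = 23/6 = 3.8333

Step 2 — sample variances and covariances s[i,j] = (1/(n-1)) · Σ_k (x_{k,i} - mean_i) · (x_{k,j} - mean_j), with n-1 = 5:
  s[X,X] = ((3)·(3) + (2)·(2) + (2)·(2) + (-4)·(-4) + (-1)·(-1) + (-2)·(-2)) / 5 = 38/5 = 7.6
  s[X,Y] = ((3)·(1.8333) + (2)·(-3.1667) + (2)·(-0.1667) + (-4)·(-0.1667) + (-1)·(0.8333) + (-2)·(0.8333)) / 5 = -3/5 = -0.6
  s[X,Z] = ((3)·(2.1667) + (2)·(0.1667) + (2)·(-1.8333) + (-4)·(-1.8333) + (-1)·(2.1667) + (-2)·(-0.8333)) / 5 = 10/5 = 2
  s[Y,Y] = ((1.8333)·(1.8333) + (-3.1667)·(-3.1667) + (-0.1667)·(-0.1667) + (-0.1667)·(-0.1667) + (0.8333)·(0.8333) + (0.8333)·(0.8333)) / 5 = 14.8333/5 = 2.9667
  s[Y,Z] = ((1.8333)·(2.1667) + (-3.1667)·(0.1667) + (-0.1667)·(-1.8333) + (-0.1667)·(-1.8333) + (0.8333)·(2.1667) + (0.8333)·(-0.8333)) / 5 = 5.1667/5 = 1.0333
  s[Z,Z] = ((2.1667)·(2.1667) + (0.1667)·(0.1667) + (-1.8333)·(-1.8333) + (-1.8333)·(-1.8333) + (2.1667)·(2.1667) + (-0.8333)·(-0.8333)) / 5 = 16.8333/5 = 3.3667
  Sample standard deviations s_i = √(s[i,i]):
  s(X) = √(7.6) = 2.7568
  s(Y) = √(2.9667) = 1.7224
  s(Z) = √(3.3667) = 1.8348

Step 3 — r_{ij} = s_{ij} / (s_i · s_j):
  r[X,X] = 1 (diagonal).
  r[X,Y] = -0.6 / (2.7568 · 1.7224) = -0.6 / 4.7483 = -0.1264
  r[X,Z] = 2 / (2.7568 · 1.8348) = 2 / 5.0583 = 0.3954
  r[Y,Y] = 1 (diagonal).
  r[Y,Z] = 1.0333 / (1.7224 · 1.8348) = 1.0333 / 3.1603 = 0.327
  r[Z,Z] = 1 (diagonal).

R is symmetric with unit diagonal. Assembling:

R = [[1, -0.1264, 0.3954],
 [-0.1264, 1, 0.327],
 [0.3954, 0.327, 1]]


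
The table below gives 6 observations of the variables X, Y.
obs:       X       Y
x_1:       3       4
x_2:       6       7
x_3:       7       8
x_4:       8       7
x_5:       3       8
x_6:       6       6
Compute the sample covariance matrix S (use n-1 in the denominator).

Step 1 — column means:
  mean(X) = (3 + 6 + 7 + 8 + 3 + 6) / 6 = 33/6 = 5.5
  mean(Y) = (4 + 7 + 8 + 7 + 8 + 6) / 6 = 40/6 = 6.6667

Step 2 — sample covariance S[i,j] = (1/(n-1)) · Σ_k (x_{k,i} - mean_i) · (x_{k,j} - mean_j), with n-1 = 5.
  S[X,X] = ((-2.5)·(-2.5) + (0.5)·(0.5) + (1.5)·(1.5) + (2.5)·(2.5) + (-2.5)·(-2.5) + (0.5)·(0.5)) / 5 = 21.5/5 = 4.3
  S[X,Y] = ((-2.5)·(-2.6667) + (0.5)·(0.3333) + (1.5)·(1.3333) + (2.5)·(0.3333) + (-2.5)·(1.3333) + (0.5)·(-0.6667)) / 5 = 6/5 = 1.2
  S[Y,Y] = ((-2.6667)·(-2.6667) + (0.3333)·(0.3333) + (1.3333)·(1.3333) + (0.3333)·(0.3333) + (1.3333)·(1.3333) + (-0.6667)·(-0.6667)) / 5 = 11.3333/5 = 2.2667

S is symmetric (S[j,i] = S[i,j]). Assembling:

S = [[4.3, 1.2],
 [1.2, 2.2667]]


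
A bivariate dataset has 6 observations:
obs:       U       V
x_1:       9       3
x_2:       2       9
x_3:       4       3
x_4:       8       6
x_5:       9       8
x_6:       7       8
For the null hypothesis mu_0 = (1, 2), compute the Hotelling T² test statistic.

Step 1 — sample mean vector:
  mean(U) = (9 + 2 + 4 + 8 + 9 + 7) / 6 = 39/6 = 6.5
  mean(V) = (3 + 9 + 3 + 6 + 8 + 8) / 6 = 37/6 = 6.1667
  x̄ = (6.5, 6.1667),  deviation x̄ - mu_0 = (6.5, 6.1667) - (1, 2) = (5.5, 4.1667).

Step 2 — sample covariance matrix, S[i,j] = (1/(n-1)) · Σ_k (x_{k,i} - mean_i) · (x_{k,j} - mean_j), divisor n-1 = 5:
  S[U,U] = ((2.5)·(2.5) + (-4.5)·(-4.5) + (-2.5)·(-2.5) + (1.5)·(1.5) + (2.5)·(2.5) + (0.5)·(0.5)) / 5 = 41.5/5 = 8.3
  S[U,V] = ((2.5)·(-3.1667) + (-4.5)·(2.8333) + (-2.5)·(-3.1667) + (1.5)·(-0.1667) + (2.5)·(1.8333) + (0.5)·(1.8333)) / 5 = -7.5/5 = -1.5
  S[V,V] = ((-3.1667)·(-3.1667) + (2.8333)·(2.8333) + (-3.1667)·(-3.1667) + (-0.1667)·(-0.1667) + (1.8333)·(1.8333) + (1.8333)·(1.8333)) / 5 = 34.8333/5 = 6.9667
  S = [[8.3, -1.5],
 [-1.5, 6.9667]].

Step 3 — invert S. det(S) = 8.3·6.9667 - (-1.5)² = 55.5733.
  S^{-1} = (1/det) · [[d, -b], [-b, a]] = [[0.1254, 0.027],
 [0.027, 0.1494]].

Step 4 — quadratic form (x̄ - mu_0)^T · S^{-1} · (x̄ - mu_0):
  S^{-1} · (x̄ - mu_0) = (0.8019, 0.7708),
  (x̄ - mu_0)^T · [...] = (5.5)·(0.8019) + (4.1667)·(0.7708) = 7.6222.

Step 5 — scale by n: T² = 6 · 7.6222 = 45.733.

T² ≈ 45.733


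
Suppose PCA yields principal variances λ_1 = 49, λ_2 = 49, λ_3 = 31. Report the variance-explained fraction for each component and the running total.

Step 1 — total variance = trace(Sigma) = Σ λ_i = 49 + 49 + 31 = 129.

Step 2 — fraction explained by component i = λ_i / Σ λ:
  PC1: 49/129 = 0.3798
  PC2: 49/129 = 0.3798
  PC3: 31/129 = 0.2403

Step 3 — cumulative fraction after k components = (λ_1 + ... + λ_k) / Σ λ:
  k = 1: 49/129 = 0.3798
  k = 2: (49 + 49)/129 = 98/129 = 0.7597
  k = 3: (49 + 49 + 31)/129 = 129/129 = 1

Summary (fraction, with percent):

explained: PC1 0.3798 (37.98%), PC2 0.3798 (37.98%), PC3 0.2403 (24.03%);  cumulative: 0.3798, 0.7597, 1
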